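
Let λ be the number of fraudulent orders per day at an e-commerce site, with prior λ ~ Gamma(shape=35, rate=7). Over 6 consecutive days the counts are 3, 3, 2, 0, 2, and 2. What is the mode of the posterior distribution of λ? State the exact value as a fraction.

Total count: 3 + 3 + 2 + 0 + 2 + 2 = 12.
Total exposure: 6 days.
The Gamma prior is conjugate for the Poisson rate, so λ | data ~ Gamma(35+12, 7+6) = Gamma(47, 13).
Posterior mode = (α'−1)/β' = 46/13.

46/13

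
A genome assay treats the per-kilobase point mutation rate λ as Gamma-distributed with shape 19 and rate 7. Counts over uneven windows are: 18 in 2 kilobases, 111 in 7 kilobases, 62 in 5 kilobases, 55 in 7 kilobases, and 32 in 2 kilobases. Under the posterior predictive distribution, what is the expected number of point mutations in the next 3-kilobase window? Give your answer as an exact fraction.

Total count: 18 + 111 + 62 + 55 + 32 = 278.
Total exposure: 2 + 7 + 5 + 7 + 2 = 23 kilobases.
Gamma(α, β) with Poisson data over total exposure Σt gives posterior Gamma(α+Σx, β+Σt) = Gamma(297, 30).
Predictive mean over a 3-kilobase window = T·E[λ|data] = 3·297/30 = 297/10.

297/10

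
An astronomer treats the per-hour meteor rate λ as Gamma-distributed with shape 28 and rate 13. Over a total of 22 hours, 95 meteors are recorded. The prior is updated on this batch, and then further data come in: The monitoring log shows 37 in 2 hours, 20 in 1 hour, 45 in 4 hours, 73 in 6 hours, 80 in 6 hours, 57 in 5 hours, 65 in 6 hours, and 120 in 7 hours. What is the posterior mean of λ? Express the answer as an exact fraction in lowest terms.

Total count 95 over total exposure 22 hours.
After the first batch: Gamma(28 + 95, 13 + 22) = Gamma(123, 35).
Total count: 37 + 20 + 45 + 73 + 80 + 57 + 65 + 120 = 497.
Total exposure: 2 + 1 + 4 + 6 + 6 + 5 + 6 + 7 = 37 hours.
After the second batch: Gamma(123 + 497, 35 + 37) = Gamma(620, 72).
Posterior mean = α'/β' = 620/72 = 155/18.

155/18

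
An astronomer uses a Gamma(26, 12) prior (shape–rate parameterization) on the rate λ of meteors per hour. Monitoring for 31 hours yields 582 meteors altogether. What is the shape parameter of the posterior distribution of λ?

608

Total count 582 over total exposure 31 hours.
Posterior: α' = 26 + 582 = 608, β' = 12 + 31 = 43.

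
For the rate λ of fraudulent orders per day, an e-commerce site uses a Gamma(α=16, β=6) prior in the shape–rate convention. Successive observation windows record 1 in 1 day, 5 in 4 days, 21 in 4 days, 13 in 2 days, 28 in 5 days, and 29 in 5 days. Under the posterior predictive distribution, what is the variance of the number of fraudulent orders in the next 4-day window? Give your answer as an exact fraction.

14012/729

Total count: 1 + 5 + 21 + 13 + 28 + 29 = 97.
Total exposure: 1 + 4 + 4 + 2 + 5 + 5 = 21 days.
Gamma(α, β) with Poisson data over total exposure Σt gives posterior Gamma(α+Σx, β+Σt) = Gamma(113, 27).
The posterior predictive for a window of length T is Negative Binomial with variance T·α'·(β'+T)/β'² = 4·113·31/729 = 14012/729.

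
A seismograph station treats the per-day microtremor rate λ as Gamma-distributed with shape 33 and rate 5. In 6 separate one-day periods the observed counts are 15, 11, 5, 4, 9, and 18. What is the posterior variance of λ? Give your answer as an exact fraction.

95/121

Total count: 15 + 11 + 5 + 4 + 9 + 18 = 62.
Total exposure: 6 days.
Conjugate update: add total count to the shape and total exposure to the rate, giving Gamma(95, 11).
Posterior variance = α'/β'² = 95/121.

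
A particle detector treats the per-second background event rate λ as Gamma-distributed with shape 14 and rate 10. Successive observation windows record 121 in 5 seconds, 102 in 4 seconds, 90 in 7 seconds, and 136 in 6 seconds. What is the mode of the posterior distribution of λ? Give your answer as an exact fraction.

Total count: 121 + 102 + 90 + 136 = 449.
Total exposure: 5 + 4 + 7 + 6 = 22 seconds.
Gamma(α, β) with Poisson data over total exposure Σt gives posterior Gamma(α+Σx, β+Σt) = Gamma(463, 32).
Posterior mode = (α'−1)/β' = 462/32 = 231/16.

231/16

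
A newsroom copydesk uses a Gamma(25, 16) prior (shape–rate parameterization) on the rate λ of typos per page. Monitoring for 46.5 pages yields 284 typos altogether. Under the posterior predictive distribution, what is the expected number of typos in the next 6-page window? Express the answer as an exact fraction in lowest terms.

3708/125

Total count 284 over total exposure 46.5 pages.
The Gamma prior is conjugate for the Poisson rate, so λ | data ~ Gamma(25+284, 16+46.5) = Gamma(309, 125/2).
Predictive mean over a 6-page window = T·E[λ|data] = 6·309/(125/2) = 3708/125.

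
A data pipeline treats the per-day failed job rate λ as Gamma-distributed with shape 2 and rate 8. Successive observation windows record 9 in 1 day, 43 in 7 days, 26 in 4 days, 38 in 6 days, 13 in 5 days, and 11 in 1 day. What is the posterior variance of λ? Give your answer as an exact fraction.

Total count: 9 + 43 + 26 + 38 + 13 + 11 = 140.
Total exposure: 1 + 7 + 4 + 6 + 5 + 1 = 24 days.
Conjugate update: add total count to the shape and total exposure to the rate, giving Gamma(142, 32).
Posterior variance = α'/β'² = 142/1024 = 71/512.

71/512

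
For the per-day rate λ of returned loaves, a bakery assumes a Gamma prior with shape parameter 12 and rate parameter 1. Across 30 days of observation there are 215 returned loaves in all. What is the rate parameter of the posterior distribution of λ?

Total count 215 over total exposure 30 days.
By Gamma–Poisson conjugacy, the posterior is Gamma(α + Σx, β + Σt) = Gamma(12 + 215, 1 + 30) = Gamma(227, 31).

31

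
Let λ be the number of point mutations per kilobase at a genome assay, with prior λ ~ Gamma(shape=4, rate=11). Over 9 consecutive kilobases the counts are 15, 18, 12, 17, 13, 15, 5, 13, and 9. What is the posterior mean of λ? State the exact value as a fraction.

Total count: 15 + 18 + 12 + 17 + 13 + 15 + 5 + 13 + 9 = 117.
Total exposure: 9 kilobases.
Posterior: α' = 4 + 117 = 121, β' = 11 + 9 = 20.
Posterior mean = α'/β' = 121/20.

121/20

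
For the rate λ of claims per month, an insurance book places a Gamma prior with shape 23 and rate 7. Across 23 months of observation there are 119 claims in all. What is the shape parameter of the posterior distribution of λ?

Total count 119 over total exposure 23 months.
By Gamma–Poisson conjugacy, the posterior is Gamma(α + Σx, β + Σt) = Gamma(23 + 119, 7 + 23) = Gamma(142, 30).

142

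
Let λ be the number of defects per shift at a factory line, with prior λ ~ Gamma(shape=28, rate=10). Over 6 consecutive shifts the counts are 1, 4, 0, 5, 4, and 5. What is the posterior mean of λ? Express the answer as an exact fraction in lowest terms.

47/16

Total count: 1 + 4 + 0 + 5 + 4 + 5 = 19.
Total exposure: 6 shifts.
Gamma(α, β) with Poisson data over total exposure Σt gives posterior Gamma(α+Σx, β+Σt) = Gamma(47, 16).
Posterior mean = α'/β' = 47/16.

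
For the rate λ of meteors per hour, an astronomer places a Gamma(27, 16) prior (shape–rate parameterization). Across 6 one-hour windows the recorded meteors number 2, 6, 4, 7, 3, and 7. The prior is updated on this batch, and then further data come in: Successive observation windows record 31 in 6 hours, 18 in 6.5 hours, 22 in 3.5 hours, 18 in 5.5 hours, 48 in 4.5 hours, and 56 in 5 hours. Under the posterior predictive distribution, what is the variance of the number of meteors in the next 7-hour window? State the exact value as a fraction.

Total count: 2 + 6 + 4 + 7 + 3 + 7 = 29.
Total exposure: 6 hours.
After the first batch: Gamma(27 + 29, 16 + 6) = Gamma(56, 22).
Total count: 31 + 18 + 22 + 18 + 48 + 56 = 193.
Total exposure: 6 + 6.5 + 3.5 + 5.5 + 4.5 + 5 = 31 hours.
After the second batch: Gamma(56 + 193, 22 + 31) = Gamma(249, 53).
The posterior predictive for a window of length T is Negative Binomial with variance T·α'·(β'+T)/β'² = 7·249·60/2809 = 104580/2809.

104580/2809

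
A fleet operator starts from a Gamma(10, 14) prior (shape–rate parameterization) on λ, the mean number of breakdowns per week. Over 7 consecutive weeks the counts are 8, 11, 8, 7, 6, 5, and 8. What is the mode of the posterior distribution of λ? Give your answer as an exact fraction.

62/21

Total count: 8 + 11 + 8 + 7 + 6 + 5 + 8 = 53.
Total exposure: 7 weeks.
Posterior: α' = 10 + 53 = 63, β' = 14 + 7 = 21.
Posterior mode = (α'−1)/β' = 62/21.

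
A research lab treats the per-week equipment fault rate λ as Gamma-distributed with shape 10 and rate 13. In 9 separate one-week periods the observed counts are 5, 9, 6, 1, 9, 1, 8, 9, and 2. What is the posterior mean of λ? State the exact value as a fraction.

Total count: 5 + 9 + 6 + 1 + 9 + 1 + 8 + 9 + 2 = 50.
Total exposure: 9 weeks.
The Gamma prior is conjugate for the Poisson rate, so λ | data ~ Gamma(10+50, 13+9) = Gamma(60, 22).
Posterior mean = α'/β' = 60/22 = 30/11.

30/11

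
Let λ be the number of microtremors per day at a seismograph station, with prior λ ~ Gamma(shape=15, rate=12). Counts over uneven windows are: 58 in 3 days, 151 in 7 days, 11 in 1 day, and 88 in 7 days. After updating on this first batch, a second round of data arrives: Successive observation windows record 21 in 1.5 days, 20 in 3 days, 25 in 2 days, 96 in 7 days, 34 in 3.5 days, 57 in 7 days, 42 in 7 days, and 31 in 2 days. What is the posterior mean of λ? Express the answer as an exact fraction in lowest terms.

649/63

Total count: 58 + 151 + 11 + 88 = 308.
Total exposure: 3 + 7 + 1 + 7 = 18 days.
After the first batch: Gamma(15 + 308, 12 + 18) = Gamma(323, 30).
Total count: 21 + 20 + 25 + 96 + 34 + 57 + 42 + 31 = 326.
Total exposure: 1.5 + 3 + 2 + 7 + 3.5 + 7 + 7 + 2 = 33 days.
After the second batch: Gamma(323 + 326, 30 + 33) = Gamma(649, 63).
Posterior mean = α'/β' = 649/63.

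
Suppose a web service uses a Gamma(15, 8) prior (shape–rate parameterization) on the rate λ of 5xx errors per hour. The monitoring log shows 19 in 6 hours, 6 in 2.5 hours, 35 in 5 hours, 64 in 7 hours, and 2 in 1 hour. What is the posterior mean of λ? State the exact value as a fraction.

Total count: 19 + 6 + 35 + 64 + 2 = 126.
Total exposure: 6 + 2.5 + 5 + 7 + 1 = 21.5 hours.
Conjugate update: add total count to the shape and total exposure to the rate, giving Gamma(141, 59/2).
Posterior mean = α'/β' = 141/(59/2) = 282/59.

282/59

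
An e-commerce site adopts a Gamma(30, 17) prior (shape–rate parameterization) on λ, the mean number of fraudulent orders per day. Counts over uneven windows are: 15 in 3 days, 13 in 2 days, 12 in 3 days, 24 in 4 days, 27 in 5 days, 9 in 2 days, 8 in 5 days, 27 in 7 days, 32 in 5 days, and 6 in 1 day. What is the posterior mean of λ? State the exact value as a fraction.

Total count: 15 + 13 + 12 + 24 + 27 + 9 + 8 + 27 + 32 + 6 = 173.
Total exposure: 3 + 2 + 3 + 4 + 5 + 2 + 5 + 7 + 5 + 1 = 37 days.
Posterior: α' = 30 + 173 = 203, β' = 17 + 37 = 54.
Posterior mean = α'/β' = 203/54.

203/54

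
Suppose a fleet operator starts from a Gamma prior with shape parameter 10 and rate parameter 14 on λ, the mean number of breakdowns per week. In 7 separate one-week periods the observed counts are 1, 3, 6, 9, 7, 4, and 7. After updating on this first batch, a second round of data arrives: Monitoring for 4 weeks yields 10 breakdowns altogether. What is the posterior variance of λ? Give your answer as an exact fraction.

57/625

Total count: 1 + 3 + 6 + 9 + 7 + 4 + 7 = 37.
Total exposure: 7 weeks.
After the first batch: Gamma(10 + 37, 14 + 7) = Gamma(47, 21).
Total count 10 over total exposure 4 weeks.
After the second batch: Gamma(47 + 10, 21 + 4) = Gamma(57, 25).
Posterior variance = α'/β'² = 57/625.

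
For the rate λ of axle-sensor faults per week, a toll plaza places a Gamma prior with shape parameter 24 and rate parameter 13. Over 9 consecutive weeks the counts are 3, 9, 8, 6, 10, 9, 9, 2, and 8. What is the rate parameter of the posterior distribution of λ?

22

Total count: 3 + 9 + 8 + 6 + 10 + 9 + 9 + 2 + 8 = 64.
Total exposure: 9 weeks.
The Gamma prior is conjugate for the Poisson rate, so λ | data ~ Gamma(24+64, 13+9) = Gamma(88, 22).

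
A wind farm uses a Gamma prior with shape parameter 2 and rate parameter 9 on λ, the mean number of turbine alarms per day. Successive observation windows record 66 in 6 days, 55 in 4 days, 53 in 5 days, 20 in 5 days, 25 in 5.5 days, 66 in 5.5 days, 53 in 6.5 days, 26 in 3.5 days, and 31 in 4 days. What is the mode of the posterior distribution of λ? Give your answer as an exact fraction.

Total count: 66 + 55 + 53 + 20 + 25 + 66 + 53 + 26 + 31 = 395.
Total exposure: 6 + 4 + 5 + 5 + 5.5 + 5.5 + 6.5 + 3.5 + 4 = 45 days.
Gamma(α, β) with Poisson data over total exposure Σt gives posterior Gamma(α+Σx, β+Σt) = Gamma(397, 54).
Posterior mode = (α'−1)/β' = 396/54 = 22/3.

22/3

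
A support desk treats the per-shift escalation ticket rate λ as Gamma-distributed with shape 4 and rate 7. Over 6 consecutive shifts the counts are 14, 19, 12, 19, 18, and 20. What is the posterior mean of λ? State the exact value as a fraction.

106/13

Total count: 14 + 19 + 12 + 19 + 18 + 20 = 102.
Total exposure: 6 shifts.
By Gamma–Poisson conjugacy, the posterior is Gamma(α + Σx, β + Σt) = Gamma(4 + 102, 7 + 6) = Gamma(106, 13).
Posterior mean = α'/β' = 106/13.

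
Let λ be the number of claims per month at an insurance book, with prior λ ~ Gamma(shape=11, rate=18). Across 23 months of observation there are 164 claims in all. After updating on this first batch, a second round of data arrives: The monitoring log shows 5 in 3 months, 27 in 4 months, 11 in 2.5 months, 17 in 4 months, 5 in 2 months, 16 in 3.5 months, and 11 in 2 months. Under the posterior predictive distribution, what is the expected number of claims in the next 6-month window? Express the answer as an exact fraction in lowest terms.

801/31

Total count 164 over total exposure 23 months.
After the first batch: Gamma(11 + 164, 18 + 23) = Gamma(175, 41).
Total count: 5 + 27 + 11 + 17 + 5 + 16 + 11 = 92.
Total exposure: 3 + 4 + 2.5 + 4 + 2 + 3.5 + 2 = 21 months.
After the second batch: Gamma(175 + 92, 41 + 21) = Gamma(267, 62).
Predictive mean over a 6-month window = T·E[λ|data] = 6·267/62 = 801/31.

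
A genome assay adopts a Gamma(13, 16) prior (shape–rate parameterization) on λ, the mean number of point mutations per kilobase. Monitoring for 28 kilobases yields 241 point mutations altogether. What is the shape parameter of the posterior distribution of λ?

Total count 241 over total exposure 28 kilobases.
Gamma(α, β) with Poisson data over total exposure Σt gives posterior Gamma(α+Σx, β+Σt) = Gamma(254, 44).

254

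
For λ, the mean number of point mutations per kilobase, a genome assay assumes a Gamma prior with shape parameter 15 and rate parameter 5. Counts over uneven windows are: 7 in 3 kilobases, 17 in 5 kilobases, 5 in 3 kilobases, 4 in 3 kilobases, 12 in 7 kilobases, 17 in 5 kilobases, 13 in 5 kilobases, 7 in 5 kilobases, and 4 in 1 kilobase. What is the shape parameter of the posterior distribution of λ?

Total count: 7 + 17 + 5 + 4 + 12 + 17 + 13 + 7 + 4 = 86.
Total exposure: 3 + 5 + 3 + 3 + 7 + 5 + 5 + 5 + 1 = 37 kilobases.
Gamma(α, β) with Poisson data over total exposure Σt gives posterior Gamma(α+Σx, β+Σt) = Gamma(101, 42).

101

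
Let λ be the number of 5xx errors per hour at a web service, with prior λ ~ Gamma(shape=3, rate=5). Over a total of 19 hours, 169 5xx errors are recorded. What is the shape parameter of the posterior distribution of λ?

172

Total count 169 over total exposure 19 hours.
Posterior: α' = 3 + 169 = 172, β' = 5 + 19 = 24.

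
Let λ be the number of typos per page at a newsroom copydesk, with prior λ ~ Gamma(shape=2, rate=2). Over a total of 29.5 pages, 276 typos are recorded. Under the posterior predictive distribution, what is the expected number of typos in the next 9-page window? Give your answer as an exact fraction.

556/7

Total count 276 over total exposure 29.5 pages.
Gamma(α, β) with Poisson data over total exposure Σt gives posterior Gamma(α+Σx, β+Σt) = Gamma(278, 63/2).
Predictive mean over a 9-page window = T·E[λ|data] = 9·278/(63/2) = 556/7.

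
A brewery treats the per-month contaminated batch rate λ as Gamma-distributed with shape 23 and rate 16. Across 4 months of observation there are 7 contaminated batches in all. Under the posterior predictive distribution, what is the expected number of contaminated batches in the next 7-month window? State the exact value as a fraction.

21/2

Total count 7 over total exposure 4 months.
The Gamma prior is conjugate for the Poisson rate, so λ | data ~ Gamma(23+7, 16+4) = Gamma(30, 20).
Predictive mean over a 7-month window = T·E[λ|data] = 7·30/20 = 21/2.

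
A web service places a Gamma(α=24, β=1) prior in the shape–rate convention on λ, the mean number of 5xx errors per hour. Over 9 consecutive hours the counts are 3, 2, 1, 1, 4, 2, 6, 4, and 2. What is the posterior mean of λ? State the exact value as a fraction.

49/10

Total count: 3 + 2 + 1 + 1 + 4 + 2 + 6 + 4 + 2 = 25.
Total exposure: 9 hours.
The Gamma prior is conjugate for the Poisson rate, so λ | data ~ Gamma(24+25, 1+9) = Gamma(49, 10).
Posterior mean = α'/β' = 49/10.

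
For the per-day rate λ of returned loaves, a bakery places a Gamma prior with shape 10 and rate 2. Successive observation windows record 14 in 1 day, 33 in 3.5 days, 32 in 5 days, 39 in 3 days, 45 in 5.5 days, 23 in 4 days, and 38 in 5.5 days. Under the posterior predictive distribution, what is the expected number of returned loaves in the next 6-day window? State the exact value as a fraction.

Total count: 14 + 33 + 32 + 39 + 45 + 23 + 38 = 224.
Total exposure: 1 + 3.5 + 5 + 3 + 5.5 + 4 + 5.5 = 27.5 days.
By Gamma–Poisson conjugacy, the posterior is Gamma(α + Σx, β + Σt) = Gamma(10 + 224, 2 + 27.5) = Gamma(234, 59/2).
Predictive mean over a 6-day window = T·E[λ|data] = 6·234/(59/2) = 2808/59.

2808/59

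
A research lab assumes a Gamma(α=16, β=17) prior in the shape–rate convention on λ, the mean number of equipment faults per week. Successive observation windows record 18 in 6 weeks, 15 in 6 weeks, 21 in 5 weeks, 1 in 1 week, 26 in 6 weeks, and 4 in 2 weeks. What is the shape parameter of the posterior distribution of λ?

Total count: 18 + 15 + 21 + 1 + 26 + 4 = 85.
Total exposure: 6 + 6 + 5 + 1 + 6 + 2 = 26 weeks.
Conjugate update: add total count to the shape and total exposure to the rate, giving Gamma(101, 43).

101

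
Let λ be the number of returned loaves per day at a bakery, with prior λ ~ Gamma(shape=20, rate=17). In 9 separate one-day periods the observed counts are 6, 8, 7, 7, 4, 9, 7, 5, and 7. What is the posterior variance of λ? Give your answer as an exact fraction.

Total count: 6 + 8 + 7 + 7 + 4 + 9 + 7 + 5 + 7 = 60.
Total exposure: 9 days.
By Gamma–Poisson conjugacy, the posterior is Gamma(α + Σx, β + Σt) = Gamma(20 + 60, 17 + 9) = Gamma(80, 26).
Posterior variance = α'/β'² = 80/676 = 20/169.

20/169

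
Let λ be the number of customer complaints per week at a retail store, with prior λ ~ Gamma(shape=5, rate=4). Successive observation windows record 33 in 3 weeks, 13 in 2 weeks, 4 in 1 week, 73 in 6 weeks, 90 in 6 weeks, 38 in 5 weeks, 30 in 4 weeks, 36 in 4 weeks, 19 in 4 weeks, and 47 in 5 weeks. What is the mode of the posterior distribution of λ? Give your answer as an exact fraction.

387/44

Total count: 33 + 13 + 4 + 73 + 90 + 38 + 30 + 36 + 19 + 47 = 383.
Total exposure: 3 + 2 + 1 + 6 + 6 + 5 + 4 + 4 + 4 + 5 = 40 weeks.
By Gamma–Poisson conjugacy, the posterior is Gamma(α + Σx, β + Σt) = Gamma(5 + 383, 4 + 40) = Gamma(388, 44).
Posterior mode = (α'−1)/β' = 387/44.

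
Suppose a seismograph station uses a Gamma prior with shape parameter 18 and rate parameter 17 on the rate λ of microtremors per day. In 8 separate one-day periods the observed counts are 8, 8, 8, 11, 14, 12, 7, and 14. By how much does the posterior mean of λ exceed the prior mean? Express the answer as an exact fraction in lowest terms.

50/17

Total count: 8 + 8 + 8 + 11 + 14 + 12 + 7 + 14 = 82.
Total exposure: 8 days.
By Gamma–Poisson conjugacy, the posterior is Gamma(α + Σx, β + Σt) = Gamma(18 + 82, 17 + 8) = Gamma(100, 25).
Posterior mean = 100/25 = 4; prior mean = 18/17 = 18/17. Difference = 4 − 18/17 = 50/17.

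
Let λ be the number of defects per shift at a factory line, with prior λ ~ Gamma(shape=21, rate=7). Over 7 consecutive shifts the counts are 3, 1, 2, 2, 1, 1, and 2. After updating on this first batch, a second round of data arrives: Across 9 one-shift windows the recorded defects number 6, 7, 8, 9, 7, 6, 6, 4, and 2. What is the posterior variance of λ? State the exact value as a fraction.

88/529

Total count: 3 + 1 + 2 + 2 + 1 + 1 + 2 = 12.
Total exposure: 7 shifts.
After the first batch: Gamma(21 + 12, 7 + 7) = Gamma(33, 14).
Total count: 6 + 7 + 8 + 9 + 7 + 6 + 6 + 4 + 2 = 55.
Total exposure: 9 shifts.
After the second batch: Gamma(33 + 55, 14 + 9) = Gamma(88, 23).
Posterior variance = α'/β'² = 88/529.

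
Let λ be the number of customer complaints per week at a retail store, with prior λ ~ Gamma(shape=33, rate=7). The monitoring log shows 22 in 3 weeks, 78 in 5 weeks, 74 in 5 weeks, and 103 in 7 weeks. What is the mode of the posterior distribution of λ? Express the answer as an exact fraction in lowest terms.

103/9

Total count: 22 + 78 + 74 + 103 = 277.
Total exposure: 3 + 5 + 5 + 7 = 20 weeks.
Posterior: α' = 33 + 277 = 310, β' = 7 + 20 = 27.
Posterior mode = (α'−1)/β' = 309/27 = 103/9.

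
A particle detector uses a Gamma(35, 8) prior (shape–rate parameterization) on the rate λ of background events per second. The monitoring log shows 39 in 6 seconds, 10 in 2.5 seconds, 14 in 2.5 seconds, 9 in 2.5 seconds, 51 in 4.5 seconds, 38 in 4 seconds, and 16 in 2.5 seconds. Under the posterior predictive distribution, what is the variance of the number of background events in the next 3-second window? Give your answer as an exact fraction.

Total count: 39 + 10 + 14 + 9 + 51 + 38 + 16 = 177.
Total exposure: 6 + 2.5 + 2.5 + 2.5 + 4.5 + 4 + 2.5 = 24.5 seconds.
Posterior: α' = 35 + 177 = 212, β' = 8 + 24.5 = 65/2.
The posterior predictive for a window of length T is Negative Binomial with variance T·α'·(β'+T)/β'² = 3·212·(71/2)/(4225/4) = 90312/4225.

90312/4225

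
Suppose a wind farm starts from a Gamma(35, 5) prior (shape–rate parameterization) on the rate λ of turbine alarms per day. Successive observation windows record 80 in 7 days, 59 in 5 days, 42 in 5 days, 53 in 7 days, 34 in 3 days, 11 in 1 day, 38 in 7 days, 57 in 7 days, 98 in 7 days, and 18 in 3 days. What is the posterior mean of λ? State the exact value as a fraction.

175/19

Total count: 80 + 59 + 42 + 53 + 34 + 11 + 38 + 57 + 98 + 18 = 490.
Total exposure: 7 + 5 + 5 + 7 + 3 + 1 + 7 + 7 + 7 + 3 = 52 days.
Gamma(α, β) with Poisson data over total exposure Σt gives posterior Gamma(α+Σx, β+Σt) = Gamma(525, 57).
Posterior mean = α'/β' = 525/57 = 175/19.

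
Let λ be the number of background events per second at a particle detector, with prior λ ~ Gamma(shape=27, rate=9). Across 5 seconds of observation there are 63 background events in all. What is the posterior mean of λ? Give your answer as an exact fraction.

Total count 63 over total exposure 5 seconds.
Conjugate update: add total count to the shape and total exposure to the rate, giving Gamma(90, 14).
Posterior mean = α'/β' = 90/14 = 45/7.

45/7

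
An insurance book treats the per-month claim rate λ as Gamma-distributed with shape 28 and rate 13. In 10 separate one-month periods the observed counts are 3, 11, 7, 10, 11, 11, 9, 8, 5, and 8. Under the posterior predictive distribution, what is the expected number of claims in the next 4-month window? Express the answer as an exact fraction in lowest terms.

Total count: 3 + 11 + 7 + 10 + 11 + 11 + 9 + 8 + 5 + 8 = 83.
Total exposure: 10 months.
Conjugate update: add total count to the shape and total exposure to the rate, giving Gamma(111, 23).
Predictive mean over a 4-month window = T·E[λ|data] = 4·111/23 = 444/23.

444/23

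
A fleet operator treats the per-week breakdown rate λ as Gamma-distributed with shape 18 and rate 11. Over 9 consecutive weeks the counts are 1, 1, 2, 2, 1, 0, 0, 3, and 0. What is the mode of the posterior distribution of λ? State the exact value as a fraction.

27/20

Total count: 1 + 1 + 2 + 2 + 1 + 0 + 0 + 3 + 0 = 10.
Total exposure: 9 weeks.
The Gamma prior is conjugate for the Poisson rate, so λ | data ~ Gamma(18+10, 11+9) = Gamma(28, 20).
Posterior mode = (α'−1)/β' = 27/20.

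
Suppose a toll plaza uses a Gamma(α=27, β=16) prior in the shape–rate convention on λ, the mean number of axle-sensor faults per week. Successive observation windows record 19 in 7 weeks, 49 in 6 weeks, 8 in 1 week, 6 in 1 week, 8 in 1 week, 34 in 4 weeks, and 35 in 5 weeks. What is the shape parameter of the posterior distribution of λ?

186

Total count: 19 + 49 + 8 + 6 + 8 + 34 + 35 = 159.
Total exposure: 7 + 6 + 1 + 1 + 1 + 4 + 5 = 25 weeks.
Gamma(α, β) with Poisson data over total exposure Σt gives posterior Gamma(α+Σx, β+Σt) = Gamma(186, 41).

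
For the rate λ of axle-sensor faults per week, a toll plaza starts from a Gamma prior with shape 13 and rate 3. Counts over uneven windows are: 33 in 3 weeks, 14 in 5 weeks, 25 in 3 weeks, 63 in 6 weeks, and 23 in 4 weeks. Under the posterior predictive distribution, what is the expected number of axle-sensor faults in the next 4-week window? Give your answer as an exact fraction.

57/2

Total count: 33 + 14 + 25 + 63 + 23 = 158.
Total exposure: 3 + 5 + 3 + 6 + 4 = 21 weeks.
The Gamma prior is conjugate for the Poisson rate, so λ | data ~ Gamma(13+158, 3+21) = Gamma(171, 24).
Predictive mean over a 4-week window = T·E[λ|data] = 4·171/24 = 57/2.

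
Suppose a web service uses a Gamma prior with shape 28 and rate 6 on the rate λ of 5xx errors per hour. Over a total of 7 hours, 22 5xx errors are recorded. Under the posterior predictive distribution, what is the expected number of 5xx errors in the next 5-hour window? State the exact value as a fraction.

250/13

Total count 22 over total exposure 7 hours.
Posterior: α' = 28 + 22 = 50, β' = 6 + 7 = 13.
Predictive mean over a 5-hour window = T·E[λ|data] = 5·50/13 = 250/13.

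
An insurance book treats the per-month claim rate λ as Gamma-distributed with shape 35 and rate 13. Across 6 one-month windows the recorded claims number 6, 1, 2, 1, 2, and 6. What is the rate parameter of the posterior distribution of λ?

19

Total count: 6 + 1 + 2 + 1 + 2 + 6 = 18.
Total exposure: 6 months.
Conjugate update: add total count to the shape and total exposure to the rate, giving Gamma(53, 19).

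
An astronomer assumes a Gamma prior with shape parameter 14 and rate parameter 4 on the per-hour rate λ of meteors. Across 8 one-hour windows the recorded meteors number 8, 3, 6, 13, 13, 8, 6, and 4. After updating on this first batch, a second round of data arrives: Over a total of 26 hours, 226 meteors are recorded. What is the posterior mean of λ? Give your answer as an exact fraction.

301/38

Total count: 8 + 3 + 6 + 13 + 13 + 8 + 6 + 4 = 61.
Total exposure: 8 hours.
After the first batch: Gamma(14 + 61, 4 + 8) = Gamma(75, 12).
Total count 226 over total exposure 26 hours.
After the second batch: Gamma(75 + 226, 12 + 26) = Gamma(301, 38).
Posterior mean = α'/β' = 301/38.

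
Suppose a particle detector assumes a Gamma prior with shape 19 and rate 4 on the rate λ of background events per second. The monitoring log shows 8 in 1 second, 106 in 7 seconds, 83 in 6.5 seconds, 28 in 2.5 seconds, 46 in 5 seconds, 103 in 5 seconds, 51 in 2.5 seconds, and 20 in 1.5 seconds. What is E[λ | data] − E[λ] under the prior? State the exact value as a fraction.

Total count: 8 + 106 + 83 + 28 + 46 + 103 + 51 + 20 = 445.
Total exposure: 1 + 7 + 6.5 + 2.5 + 5 + 5 + 2.5 + 1.5 = 31 seconds.
Posterior: α' = 19 + 445 = 464, β' = 4 + 31 = 35.
Posterior mean = 464/35 = 464/35; prior mean = 19/4 = 19/4. Difference = 464/35 − 19/4 = 1191/140.

1191/140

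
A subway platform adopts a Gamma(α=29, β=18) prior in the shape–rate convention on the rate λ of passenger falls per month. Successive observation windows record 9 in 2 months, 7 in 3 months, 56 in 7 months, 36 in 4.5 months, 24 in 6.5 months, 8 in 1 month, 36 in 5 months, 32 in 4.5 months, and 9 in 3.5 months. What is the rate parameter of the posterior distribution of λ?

Total count: 9 + 7 + 56 + 36 + 24 + 8 + 36 + 32 + 9 = 217.
Total exposure: 2 + 3 + 7 + 4.5 + 6.5 + 1 + 5 + 4.5 + 3.5 = 37 months.
The Gamma prior is conjugate for the Poisson rate, so λ | data ~ Gamma(29+217, 18+37) = Gamma(246, 55).

55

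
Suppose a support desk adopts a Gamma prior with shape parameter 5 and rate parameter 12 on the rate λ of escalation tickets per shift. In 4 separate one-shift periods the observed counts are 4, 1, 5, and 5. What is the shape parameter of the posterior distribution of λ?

20

Total count: 4 + 1 + 5 + 5 = 15.
Total exposure: 4 shifts.
Conjugate update: add total count to the shape and total exposure to the rate, giving Gamma(20, 16).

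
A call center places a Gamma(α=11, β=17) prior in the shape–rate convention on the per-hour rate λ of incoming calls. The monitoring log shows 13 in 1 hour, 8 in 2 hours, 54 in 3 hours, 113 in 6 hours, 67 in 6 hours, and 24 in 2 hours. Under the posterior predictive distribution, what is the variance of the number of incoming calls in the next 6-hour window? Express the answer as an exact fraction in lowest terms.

74820/1369

Total count: 13 + 8 + 54 + 113 + 67 + 24 = 279.
Total exposure: 1 + 2 + 3 + 6 + 6 + 2 = 20 hours.
The Gamma prior is conjugate for the Poisson rate, so λ | data ~ Gamma(11+279, 17+20) = Gamma(290, 37).
The posterior predictive for a window of length T is Negative Binomial with variance T·α'·(β'+T)/β'² = 6·290·43/1369 = 74820/1369.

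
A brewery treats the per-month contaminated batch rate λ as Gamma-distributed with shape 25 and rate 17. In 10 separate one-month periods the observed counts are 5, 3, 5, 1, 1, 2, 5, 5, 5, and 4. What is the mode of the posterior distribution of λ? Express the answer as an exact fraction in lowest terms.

Total count: 5 + 3 + 5 + 1 + 1 + 2 + 5 + 5 + 5 + 4 = 36.
Total exposure: 10 months.
The Gamma prior is conjugate for the Poisson rate, so λ | data ~ Gamma(25+36, 17+10) = Gamma(61, 27).
Posterior mode = (α'−1)/β' = 60/27 = 20/9.

20/9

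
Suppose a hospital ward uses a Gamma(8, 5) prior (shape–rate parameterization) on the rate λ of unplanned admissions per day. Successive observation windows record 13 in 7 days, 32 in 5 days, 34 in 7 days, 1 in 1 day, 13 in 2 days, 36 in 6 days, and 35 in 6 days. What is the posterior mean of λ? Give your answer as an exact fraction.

Total count: 13 + 32 + 34 + 1 + 13 + 36 + 35 = 164.
Total exposure: 7 + 5 + 7 + 1 + 2 + 6 + 6 = 34 days.
Gamma(α, β) with Poisson data over total exposure Σt gives posterior Gamma(α+Σx, β+Σt) = Gamma(172, 39).
Posterior mean = α'/β' = 172/39.

172/39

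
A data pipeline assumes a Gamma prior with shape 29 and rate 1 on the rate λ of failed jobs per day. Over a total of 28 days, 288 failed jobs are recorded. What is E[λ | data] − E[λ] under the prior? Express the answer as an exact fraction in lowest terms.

-524/29

Total count 288 over total exposure 28 days.
Posterior: α' = 29 + 288 = 317, β' = 1 + 28 = 29.
Posterior mean = 317/29 = 317/29; prior mean = 29/1 = 29. Difference = 317/29 − 29 = -524/29.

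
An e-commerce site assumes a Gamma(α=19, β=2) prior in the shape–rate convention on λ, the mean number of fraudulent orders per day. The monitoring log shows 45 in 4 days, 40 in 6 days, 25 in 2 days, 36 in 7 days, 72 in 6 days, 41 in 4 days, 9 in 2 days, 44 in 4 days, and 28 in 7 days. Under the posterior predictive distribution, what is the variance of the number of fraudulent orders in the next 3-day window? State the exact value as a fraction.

50619/1936

Total count: 45 + 40 + 25 + 36 + 72 + 41 + 9 + 44 + 28 = 340.
Total exposure: 4 + 6 + 2 + 7 + 6 + 4 + 2 + 4 + 7 = 42 days.
The Gamma prior is conjugate for the Poisson rate, so λ | data ~ Gamma(19+340, 2+42) = Gamma(359, 44).
The posterior predictive for a window of length T is Negative Binomial with variance T·α'·(β'+T)/β'² = 3·359·47/1936 = 50619/1936.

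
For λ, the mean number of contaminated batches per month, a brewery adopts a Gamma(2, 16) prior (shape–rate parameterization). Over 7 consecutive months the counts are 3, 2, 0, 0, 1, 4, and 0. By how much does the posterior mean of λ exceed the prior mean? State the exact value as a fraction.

Total count: 3 + 2 + 0 + 0 + 1 + 4 + 0 = 10.
Total exposure: 7 months.
Conjugate update: add total count to the shape and total exposure to the rate, giving Gamma(12, 23).
Posterior mean = 12/23 = 12/23; prior mean = 2/16 = 1/8. Difference = 12/23 − 1/8 = 73/184.

73/184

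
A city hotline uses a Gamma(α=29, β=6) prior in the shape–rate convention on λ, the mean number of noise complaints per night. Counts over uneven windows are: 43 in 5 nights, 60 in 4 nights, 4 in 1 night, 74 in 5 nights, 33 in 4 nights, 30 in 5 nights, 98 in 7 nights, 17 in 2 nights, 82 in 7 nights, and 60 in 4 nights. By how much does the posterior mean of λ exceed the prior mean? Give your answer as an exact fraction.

Total count: 43 + 60 + 4 + 74 + 33 + 30 + 98 + 17 + 82 + 60 = 501.
Total exposure: 5 + 4 + 1 + 5 + 4 + 5 + 7 + 2 + 7 + 4 = 44 nights.
Posterior: α' = 29 + 501 = 530, β' = 6 + 44 = 50.
Posterior mean = 530/50 = 53/5; prior mean = 29/6 = 29/6. Difference = 53/5 − 29/6 = 173/30.

173/30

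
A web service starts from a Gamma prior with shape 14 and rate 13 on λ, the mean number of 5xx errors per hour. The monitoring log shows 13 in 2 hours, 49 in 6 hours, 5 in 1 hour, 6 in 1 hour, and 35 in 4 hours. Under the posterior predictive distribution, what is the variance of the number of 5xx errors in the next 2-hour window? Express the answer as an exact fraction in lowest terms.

7076/729

Total count: 13 + 49 + 5 + 6 + 35 = 108.
Total exposure: 2 + 6 + 1 + 1 + 4 = 14 hours.
Gamma(α, β) with Poisson data over total exposure Σt gives posterior Gamma(α+Σx, β+Σt) = Gamma(122, 27).
The posterior predictive for a window of length T is Negative Binomial with variance T·α'·(β'+T)/β'² = 2·122·29/729 = 7076/729.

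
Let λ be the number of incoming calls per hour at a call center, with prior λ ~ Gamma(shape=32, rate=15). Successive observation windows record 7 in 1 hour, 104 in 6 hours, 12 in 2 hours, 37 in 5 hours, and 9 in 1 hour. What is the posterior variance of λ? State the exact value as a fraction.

Total count: 7 + 104 + 12 + 37 + 9 = 169.
Total exposure: 1 + 6 + 2 + 5 + 1 = 15 hours.
Gamma(α, β) with Poisson data over total exposure Σt gives posterior Gamma(α+Σx, β+Σt) = Gamma(201, 30).
Posterior variance = α'/β'² = 201/900 = 67/300.

67/300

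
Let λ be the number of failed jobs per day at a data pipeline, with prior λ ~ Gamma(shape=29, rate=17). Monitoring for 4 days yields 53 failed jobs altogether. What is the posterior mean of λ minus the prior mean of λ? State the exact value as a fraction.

Total count 53 over total exposure 4 days.
Posterior: α' = 29 + 53 = 82, β' = 17 + 4 = 21.
Posterior mean = 82/21 = 82/21; prior mean = 29/17 = 29/17. Difference = 82/21 − 29/17 = 785/357.

785/357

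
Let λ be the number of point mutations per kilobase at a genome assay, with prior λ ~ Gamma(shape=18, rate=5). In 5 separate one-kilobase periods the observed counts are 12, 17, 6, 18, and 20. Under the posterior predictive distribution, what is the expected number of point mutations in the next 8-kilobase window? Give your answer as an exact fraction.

Total count: 12 + 17 + 6 + 18 + 20 = 73.
Total exposure: 5 kilobases.
The Gamma prior is conjugate for the Poisson rate, so λ | data ~ Gamma(18+73, 5+5) = Gamma(91, 10).
Predictive mean over an 8-kilobase window = T·E[λ|data] = 8·91/10 = 364/5.

364/5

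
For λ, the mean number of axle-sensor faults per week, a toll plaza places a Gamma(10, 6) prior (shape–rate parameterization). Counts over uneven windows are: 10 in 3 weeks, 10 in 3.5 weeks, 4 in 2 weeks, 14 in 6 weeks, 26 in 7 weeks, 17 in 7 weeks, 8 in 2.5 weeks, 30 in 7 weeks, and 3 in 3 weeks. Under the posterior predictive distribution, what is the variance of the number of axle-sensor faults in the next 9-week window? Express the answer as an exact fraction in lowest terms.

Total count: 10 + 10 + 4 + 14 + 26 + 17 + 8 + 30 + 3 = 122.
Total exposure: 3 + 3.5 + 2 + 6 + 7 + 7 + 2.5 + 7 + 3 = 41 weeks.
By Gamma–Poisson conjugacy, the posterior is Gamma(α + Σx, β + Σt) = Gamma(10 + 122, 6 + 41) = Gamma(132, 47).
The posterior predictive for a window of length T is Negative Binomial with variance T·α'·(β'+T)/β'² = 9·132·56/2209 = 66528/2209.

66528/2209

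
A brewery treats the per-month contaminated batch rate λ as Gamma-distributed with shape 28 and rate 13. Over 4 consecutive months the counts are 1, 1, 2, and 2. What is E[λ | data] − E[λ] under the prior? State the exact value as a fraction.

-2/13

Total count: 1 + 1 + 2 + 2 = 6.
Total exposure: 4 months.
Posterior: α' = 28 + 6 = 34, β' = 13 + 4 = 17.
Posterior mean = 34/17 = 2; prior mean = 28/13 = 28/13. Difference = 2 − 28/13 = -2/13.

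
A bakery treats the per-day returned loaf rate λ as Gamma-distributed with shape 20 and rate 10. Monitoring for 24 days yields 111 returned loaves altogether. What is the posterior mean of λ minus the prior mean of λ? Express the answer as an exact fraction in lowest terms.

Total count 111 over total exposure 24 days.
The Gamma prior is conjugate for the Poisson rate, so λ | data ~ Gamma(20+111, 10+24) = Gamma(131, 34).
Posterior mean = 131/34 = 131/34; prior mean = 20/10 = 2. Difference = 131/34 − 2 = 63/34.

63/34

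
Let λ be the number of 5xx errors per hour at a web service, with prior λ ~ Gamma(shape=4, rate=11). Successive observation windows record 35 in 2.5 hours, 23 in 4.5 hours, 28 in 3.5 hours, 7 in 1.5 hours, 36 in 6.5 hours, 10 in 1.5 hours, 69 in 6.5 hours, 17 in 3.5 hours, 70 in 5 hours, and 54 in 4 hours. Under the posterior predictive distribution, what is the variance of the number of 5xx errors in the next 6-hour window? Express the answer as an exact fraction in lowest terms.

Total count: 35 + 23 + 28 + 7 + 36 + 10 + 69 + 17 + 70 + 54 = 349.
Total exposure: 2.5 + 4.5 + 3.5 + 1.5 + 6.5 + 1.5 + 6.5 + 3.5 + 5 + 4 = 39 hours.
The Gamma prior is conjugate for the Poisson rate, so λ | data ~ Gamma(4+349, 11+39) = Gamma(353, 50).
The posterior predictive for a window of length T is Negative Binomial with variance T·α'·(β'+T)/β'² = 6·353·56/2500 = 29652/625.

29652/625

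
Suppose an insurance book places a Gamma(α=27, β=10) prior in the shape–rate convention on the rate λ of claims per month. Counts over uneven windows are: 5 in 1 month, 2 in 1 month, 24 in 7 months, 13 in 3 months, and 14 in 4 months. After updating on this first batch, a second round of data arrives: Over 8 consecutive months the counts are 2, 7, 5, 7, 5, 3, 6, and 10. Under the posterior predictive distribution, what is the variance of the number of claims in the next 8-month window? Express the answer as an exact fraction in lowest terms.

10920/289

Total count: 5 + 2 + 24 + 13 + 14 = 58.
Total exposure: 1 + 1 + 7 + 3 + 4 = 16 months.
After the first batch: Gamma(27 + 58, 10 + 16) = Gamma(85, 26).
Total count: 2 + 7 + 5 + 7 + 5 + 3 + 6 + 10 = 45.
Total exposure: 8 months.
After the second batch: Gamma(85 + 45, 26 + 8) = Gamma(130, 34).
The posterior predictive for a window of length T is Negative Binomial with variance T·α'·(β'+T)/β'² = 8·130·42/1156 = 10920/289.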